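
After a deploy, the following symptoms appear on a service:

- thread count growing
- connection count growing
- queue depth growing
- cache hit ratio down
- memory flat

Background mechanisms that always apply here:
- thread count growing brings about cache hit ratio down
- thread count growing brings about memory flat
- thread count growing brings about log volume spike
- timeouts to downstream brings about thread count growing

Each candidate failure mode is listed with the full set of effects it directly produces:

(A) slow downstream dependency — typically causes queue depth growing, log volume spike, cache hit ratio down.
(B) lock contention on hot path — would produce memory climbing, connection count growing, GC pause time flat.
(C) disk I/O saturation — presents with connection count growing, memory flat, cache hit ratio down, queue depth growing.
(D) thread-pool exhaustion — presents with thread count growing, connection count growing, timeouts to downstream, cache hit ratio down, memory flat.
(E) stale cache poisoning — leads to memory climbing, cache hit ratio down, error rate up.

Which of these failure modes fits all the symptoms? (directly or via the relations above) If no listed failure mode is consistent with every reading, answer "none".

Per-candidate check:
(A) slow downstream dependency — thread count growing -; connection count growing -; queue depth growing +; cache hit ratio down +; memory flat -
(B) lock contention on hot path — thread count growing -; connection count growing +; queue depth growing -; cache hit ratio down -; memory flat -
(C) disk I/O saturation — thread count growing -; connection count growing +; queue depth growing +; cache hit ratio down +; memory flat +
(D) thread-pool exhaustion — does not account for queue depth growing
(E) stale cache poisoning — fails on thread count growing, connection count growing, queue depth growing, memory flat (predicts memory climbing, not memory flat)
Every candidate fails on at least one observation.

none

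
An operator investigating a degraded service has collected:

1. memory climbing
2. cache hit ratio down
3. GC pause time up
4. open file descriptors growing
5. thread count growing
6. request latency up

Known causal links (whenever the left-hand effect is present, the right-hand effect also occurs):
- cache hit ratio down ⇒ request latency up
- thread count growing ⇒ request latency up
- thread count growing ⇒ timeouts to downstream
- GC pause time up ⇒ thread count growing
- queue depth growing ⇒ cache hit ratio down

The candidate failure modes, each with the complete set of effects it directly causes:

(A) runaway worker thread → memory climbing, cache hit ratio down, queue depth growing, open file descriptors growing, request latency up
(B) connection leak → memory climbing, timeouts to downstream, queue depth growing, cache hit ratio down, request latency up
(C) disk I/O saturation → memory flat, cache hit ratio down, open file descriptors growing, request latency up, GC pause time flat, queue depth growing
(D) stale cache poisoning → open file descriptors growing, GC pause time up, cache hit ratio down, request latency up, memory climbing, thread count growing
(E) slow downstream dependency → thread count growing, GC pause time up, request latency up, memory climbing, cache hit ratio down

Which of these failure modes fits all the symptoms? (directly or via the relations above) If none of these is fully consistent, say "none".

D

Testing each hypothesis:
(A) runaway worker thread — does not account for GC pause time up, thread count growing
(B) connection leak — memory climbing match; cache hit ratio down match; GC pause time up miss; open file descriptors growing miss; thread count growing miss; request latency up match
(C) disk I/O saturation — memory climbing miss; cache hit ratio down match; GC pause time up miss; open file descriptors growing match; thread count growing miss; request latency up match
(D) stale cache poisoning — accounts for every observation
(E) slow downstream dependency — memory climbing match; cache hit ratio down match; GC pause time up match; open file descriptors growing miss; thread count growing match; request latency up match
(D) alone accounts for all the evidence.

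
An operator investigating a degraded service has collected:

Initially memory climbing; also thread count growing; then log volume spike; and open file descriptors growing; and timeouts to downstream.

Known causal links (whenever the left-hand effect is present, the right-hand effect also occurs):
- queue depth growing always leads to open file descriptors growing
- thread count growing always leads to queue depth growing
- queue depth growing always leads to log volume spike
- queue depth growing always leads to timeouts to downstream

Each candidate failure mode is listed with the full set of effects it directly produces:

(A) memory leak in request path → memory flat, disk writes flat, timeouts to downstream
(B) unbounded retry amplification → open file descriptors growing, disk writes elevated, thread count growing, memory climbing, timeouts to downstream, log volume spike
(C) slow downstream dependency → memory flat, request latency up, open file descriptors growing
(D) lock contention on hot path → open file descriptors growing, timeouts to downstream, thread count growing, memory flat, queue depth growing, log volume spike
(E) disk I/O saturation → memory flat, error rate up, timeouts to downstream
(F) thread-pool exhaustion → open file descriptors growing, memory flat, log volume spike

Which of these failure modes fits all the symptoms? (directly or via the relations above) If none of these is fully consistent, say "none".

B

For each candidate, compare predicted effects to what was observed:
(A) memory leak in request path — memory climbing -; thread count growing -; log volume spike -; open file descriptors growing -; timeouts to downstream +
(B) unbounded retry amplification — memory climbing +; thread count growing +; log volume spike +; open file descriptors growing +; timeouts to downstream +
(C) slow downstream dependency — memory climbing -; thread count growing -; log volume spike -; open file descriptors growing +; timeouts to downstream -
(D) lock contention on hot path — memory climbing -; thread count growing +; log volume spike +; open file descriptors growing +; timeouts to downstream +
(E) disk I/O saturation — memory climbing -; thread count growing -; log volume spike -; open file descriptors growing -; timeouts to downstream +
(F) thread-pool exhaustion — fails on memory climbing, thread count growing, timeouts to downstream (predicts memory flat, not memory climbing)
(B) is the only candidate with no mismatches.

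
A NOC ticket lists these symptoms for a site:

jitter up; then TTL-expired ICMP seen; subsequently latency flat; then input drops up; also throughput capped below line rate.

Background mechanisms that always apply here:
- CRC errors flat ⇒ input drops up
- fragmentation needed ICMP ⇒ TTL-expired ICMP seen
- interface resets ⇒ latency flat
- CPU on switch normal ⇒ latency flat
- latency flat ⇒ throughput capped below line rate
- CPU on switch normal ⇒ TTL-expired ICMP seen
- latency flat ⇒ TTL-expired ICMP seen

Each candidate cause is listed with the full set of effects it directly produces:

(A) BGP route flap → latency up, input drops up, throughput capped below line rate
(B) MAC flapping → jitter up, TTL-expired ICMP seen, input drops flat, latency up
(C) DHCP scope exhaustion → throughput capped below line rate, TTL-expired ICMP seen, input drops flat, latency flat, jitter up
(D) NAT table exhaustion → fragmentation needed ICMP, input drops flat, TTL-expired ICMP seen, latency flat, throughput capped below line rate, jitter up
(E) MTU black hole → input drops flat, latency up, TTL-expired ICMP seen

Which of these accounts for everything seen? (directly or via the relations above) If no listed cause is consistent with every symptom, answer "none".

Per-candidate check:
(A) BGP route flap — jitter up ✗; TTL-expired ICMP seen ✗; latency flat ✗; input drops up ✓; throughput capped below line rate ✓
(B) MAC flapping — fails on latency flat, input drops up, throughput capped below line rate (predicts latency up, not latency flat; predicts input drops flat, not input drops up)
(C) DHCP scope exhaustion — jitter up ✓; TTL-expired ICMP seen ✓; latency flat ✓; input drops up ✗; throughput capped below line rate ✓
(D) NAT table exhaustion — jitter up ✓; TTL-expired ICMP seen ✓; latency flat ✓; input drops up ✗; throughput capped below line rate ✓
(E) MTU black hole — fails on jitter up, latency flat, input drops up, throughput capped below line rate (predicts latency up, not latency flat; predicts input drops flat, not input drops up)
None of the listed candidates fits everything.

none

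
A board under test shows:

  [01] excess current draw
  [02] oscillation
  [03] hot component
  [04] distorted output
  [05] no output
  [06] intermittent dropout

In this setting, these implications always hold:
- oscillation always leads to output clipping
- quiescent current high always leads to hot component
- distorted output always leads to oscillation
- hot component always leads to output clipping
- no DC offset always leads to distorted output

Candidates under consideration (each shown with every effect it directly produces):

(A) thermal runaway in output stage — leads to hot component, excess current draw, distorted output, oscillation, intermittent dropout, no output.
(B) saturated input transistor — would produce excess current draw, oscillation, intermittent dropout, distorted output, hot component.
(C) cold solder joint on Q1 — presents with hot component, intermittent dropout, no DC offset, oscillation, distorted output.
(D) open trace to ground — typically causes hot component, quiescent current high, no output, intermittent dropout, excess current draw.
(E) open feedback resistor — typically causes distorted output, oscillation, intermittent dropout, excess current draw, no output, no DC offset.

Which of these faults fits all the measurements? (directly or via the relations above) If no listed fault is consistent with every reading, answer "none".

A

Per-candidate check:
(A) thermal runaway in output stage — excess current draw match; oscillation match; hot component match; distorted output match; no output match; intermittent dropout match
(B) saturated input transistor — excess current draw match; oscillation match; hot component match; distorted output match; no output miss; intermittent dropout match
(C) cold solder joint on Q1 — does not account for excess current draw, no output
(D) open trace to ground — excess current draw match; oscillation miss; hot component match; distorted output miss; no output match; intermittent dropout match
(E) open feedback resistor — excess current draw match; oscillation match; hot component miss; distorted output match; no output match; intermittent dropout match
(A) is the only candidate with no mismatches.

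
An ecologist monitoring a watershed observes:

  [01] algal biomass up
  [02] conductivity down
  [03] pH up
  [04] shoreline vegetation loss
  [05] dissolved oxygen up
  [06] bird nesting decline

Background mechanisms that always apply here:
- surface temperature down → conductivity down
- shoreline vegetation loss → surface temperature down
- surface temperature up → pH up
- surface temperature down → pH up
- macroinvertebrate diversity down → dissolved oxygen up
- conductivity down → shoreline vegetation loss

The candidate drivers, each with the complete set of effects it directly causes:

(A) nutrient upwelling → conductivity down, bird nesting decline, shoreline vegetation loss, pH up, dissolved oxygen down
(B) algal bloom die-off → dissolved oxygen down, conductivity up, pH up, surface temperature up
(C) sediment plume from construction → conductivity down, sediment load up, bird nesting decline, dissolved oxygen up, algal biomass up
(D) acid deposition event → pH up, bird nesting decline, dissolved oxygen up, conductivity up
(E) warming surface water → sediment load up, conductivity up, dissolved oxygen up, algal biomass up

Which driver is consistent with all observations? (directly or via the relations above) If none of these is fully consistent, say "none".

For each candidate, compare predicted effects to what was observed:
(A) nutrient upwelling — algal biomass up ✗; conductivity down ✓; pH up ✓; shoreline vegetation loss ✓; dissolved oxygen up ✗; bird nesting decline ✓
(B) algal bloom die-off — algal biomass up ✗; conductivity down ✗; pH up ✓; shoreline vegetation loss ✗; dissolved oxygen up ✗; bird nesting decline ✗
(C) sediment plume from construction — accounts for every observation (pH up by conductivity down → shoreline vegetation loss → surface temperature down → pH up)
(D) acid deposition event — fails on algal biomass up, conductivity down, shoreline vegetation loss (predicts conductivity up, not conductivity down)
(E) warming surface water — fails on conductivity down, pH up, shoreline vegetation loss, bird nesting decline (predicts conductivity up, not conductivity down)
(C) is the only candidate with no mismatches.

C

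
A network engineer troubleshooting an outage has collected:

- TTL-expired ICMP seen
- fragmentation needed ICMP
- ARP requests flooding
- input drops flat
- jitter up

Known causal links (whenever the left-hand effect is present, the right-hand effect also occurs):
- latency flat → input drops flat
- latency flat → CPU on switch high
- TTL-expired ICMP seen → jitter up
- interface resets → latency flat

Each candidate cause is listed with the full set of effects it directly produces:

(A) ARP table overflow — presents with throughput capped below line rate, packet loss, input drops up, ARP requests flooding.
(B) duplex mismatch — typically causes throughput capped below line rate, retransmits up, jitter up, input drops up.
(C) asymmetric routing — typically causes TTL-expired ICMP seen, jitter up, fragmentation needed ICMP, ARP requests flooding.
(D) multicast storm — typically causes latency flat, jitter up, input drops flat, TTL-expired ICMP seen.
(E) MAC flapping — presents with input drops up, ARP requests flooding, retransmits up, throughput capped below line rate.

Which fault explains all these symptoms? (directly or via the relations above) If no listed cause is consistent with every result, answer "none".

none

For each candidate, compare predicted effects to what was observed:
(A) ARP table overflow — TTL-expired ICMP seen NO; fragmentation needed ICMP NO; ARP requests flooding yes; input drops flat NO; jitter up NO
(B) duplex mismatch — TTL-expired ICMP seen NO; fragmentation needed ICMP NO; ARP requests flooding NO; input drops flat NO; jitter up yes
(C) asymmetric routing — TTL-expired ICMP seen yes; fragmentation needed ICMP yes; ARP requests flooding yes; input drops flat NO; jitter up yes
(D) multicast storm — TTL-expired ICMP seen yes; fragmentation needed ICMP NO; ARP requests flooding NO; input drops flat yes; jitter up yes
(E) MAC flapping — TTL-expired ICMP seen NO; fragmentation needed ICMP NO; ARP requests flooding yes; input drops flat NO; jitter up NO
No candidate is consistent with all observations.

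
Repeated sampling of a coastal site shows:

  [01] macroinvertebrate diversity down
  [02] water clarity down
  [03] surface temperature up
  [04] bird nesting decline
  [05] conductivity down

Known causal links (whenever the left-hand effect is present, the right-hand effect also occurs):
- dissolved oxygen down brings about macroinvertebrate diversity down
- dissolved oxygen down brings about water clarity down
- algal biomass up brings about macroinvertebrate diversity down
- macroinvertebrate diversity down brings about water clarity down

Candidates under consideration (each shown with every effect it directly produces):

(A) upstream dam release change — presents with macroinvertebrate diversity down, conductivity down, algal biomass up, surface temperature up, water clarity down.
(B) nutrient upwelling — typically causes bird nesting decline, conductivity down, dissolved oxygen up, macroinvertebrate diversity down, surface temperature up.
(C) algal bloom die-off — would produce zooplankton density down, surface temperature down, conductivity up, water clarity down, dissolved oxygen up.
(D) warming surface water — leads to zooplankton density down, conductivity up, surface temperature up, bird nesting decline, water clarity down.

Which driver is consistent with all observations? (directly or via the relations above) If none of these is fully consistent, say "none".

B

Per-candidate check:
(A) upstream dam release change — macroinvertebrate diversity down +; water clarity down +; surface temperature up +; bird nesting decline -; conductivity down +
(B) nutrient upwelling — accounts for every observation (water clarity down via macroinvertebrate diversity down → water clarity down)
(C) algal bloom die-off — fails on macroinvertebrate diversity down, surface temperature up, bird nesting decline, conductivity down (predicts surface temperature down, not surface temperature up; predicts conductivity up, not conductivity down)
(D) warming surface water — macroinvertebrate diversity down -; water clarity down +; surface temperature up +; bird nesting decline +; conductivity down -
Only (B) is consistent with every observation.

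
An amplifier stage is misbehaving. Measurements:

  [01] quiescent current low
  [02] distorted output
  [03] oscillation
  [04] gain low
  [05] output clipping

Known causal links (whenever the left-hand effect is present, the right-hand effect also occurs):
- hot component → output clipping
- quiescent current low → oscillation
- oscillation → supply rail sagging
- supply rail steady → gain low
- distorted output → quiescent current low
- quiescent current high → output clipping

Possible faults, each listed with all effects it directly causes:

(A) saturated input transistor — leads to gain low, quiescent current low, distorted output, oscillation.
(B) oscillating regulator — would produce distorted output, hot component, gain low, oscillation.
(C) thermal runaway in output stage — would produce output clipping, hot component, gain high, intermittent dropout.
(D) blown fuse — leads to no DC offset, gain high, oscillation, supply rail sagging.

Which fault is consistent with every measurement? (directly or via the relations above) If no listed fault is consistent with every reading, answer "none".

Checking each candidate against the observations:
(A) saturated input transistor — does not account for output clipping
(B) oscillating regulator — accounts for every observation (quiescent current low through distorted output → quiescent current low)
(C) thermal runaway in output stage — fails on quiescent current low, distorted output, oscillation, gain low (predicts gain high, not gain low)
(D) blown fuse — fails on quiescent current low, distorted output, gain low, output clipping (predicts gain high, not gain low)
Only (B) is consistent with every observation.

B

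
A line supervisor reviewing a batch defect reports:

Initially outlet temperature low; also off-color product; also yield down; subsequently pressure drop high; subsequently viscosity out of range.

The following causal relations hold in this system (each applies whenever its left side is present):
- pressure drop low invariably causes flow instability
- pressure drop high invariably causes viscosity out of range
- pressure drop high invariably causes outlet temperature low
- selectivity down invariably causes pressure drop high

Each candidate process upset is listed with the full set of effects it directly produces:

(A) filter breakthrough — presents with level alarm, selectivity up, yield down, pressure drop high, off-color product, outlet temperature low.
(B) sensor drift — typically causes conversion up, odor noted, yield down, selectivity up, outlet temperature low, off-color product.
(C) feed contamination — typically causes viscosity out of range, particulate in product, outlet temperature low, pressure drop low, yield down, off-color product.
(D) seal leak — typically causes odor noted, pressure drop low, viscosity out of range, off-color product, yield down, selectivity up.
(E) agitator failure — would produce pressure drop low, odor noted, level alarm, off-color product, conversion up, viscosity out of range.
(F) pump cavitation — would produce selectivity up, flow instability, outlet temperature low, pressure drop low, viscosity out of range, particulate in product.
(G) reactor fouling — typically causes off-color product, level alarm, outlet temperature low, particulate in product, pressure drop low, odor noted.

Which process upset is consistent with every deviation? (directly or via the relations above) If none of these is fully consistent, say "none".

A

Checking each candidate against the observations:
(A) filter breakthrough — outlet temperature low yes; off-color product yes; yield down yes; pressure drop high yes; viscosity out of range yes (by pressure drop high → viscosity out of range)
(B) sensor drift — does not account for pressure drop high, viscosity out of range
(C) feed contamination — outlet temperature low yes; off-color product yes; yield down yes; pressure drop high NO; viscosity out of range yes
(D) seal leak — outlet temperature low NO; off-color product yes; yield down yes; pressure drop high NO; viscosity out of range yes
(E) agitator failure — outlet temperature low NO; off-color product yes; yield down NO; pressure drop high NO; viscosity out of range yes
(F) pump cavitation — outlet temperature low yes; off-color product NO; yield down NO; pressure drop high NO; viscosity out of range yes
(G) reactor fouling — fails on yield down, pressure drop high, viscosity out of range (predicts pressure drop low, not pressure drop high)
Only (A) is consistent with every observation.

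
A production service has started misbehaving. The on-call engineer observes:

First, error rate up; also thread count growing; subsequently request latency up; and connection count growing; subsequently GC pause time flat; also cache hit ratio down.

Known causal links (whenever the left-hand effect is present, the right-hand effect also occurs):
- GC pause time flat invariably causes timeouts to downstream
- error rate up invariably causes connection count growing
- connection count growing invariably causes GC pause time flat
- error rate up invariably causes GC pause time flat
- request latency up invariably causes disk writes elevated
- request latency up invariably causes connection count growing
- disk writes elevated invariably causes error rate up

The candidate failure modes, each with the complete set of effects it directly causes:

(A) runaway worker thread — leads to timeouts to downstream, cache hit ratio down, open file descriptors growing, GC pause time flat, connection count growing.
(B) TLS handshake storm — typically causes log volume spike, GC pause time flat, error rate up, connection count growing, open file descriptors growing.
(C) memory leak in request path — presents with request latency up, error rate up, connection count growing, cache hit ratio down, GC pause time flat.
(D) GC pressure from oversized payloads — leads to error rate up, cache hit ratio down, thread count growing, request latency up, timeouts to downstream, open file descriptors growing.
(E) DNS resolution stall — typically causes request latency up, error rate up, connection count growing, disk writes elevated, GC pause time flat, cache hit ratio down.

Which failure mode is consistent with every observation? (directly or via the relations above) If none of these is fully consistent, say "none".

D

For each candidate, compare predicted effects to what was observed:
(A) runaway worker thread — does not account for error rate up, thread count growing, request latency up
(B) TLS handshake storm — error rate up ✓; thread count growing ✗; request latency up ✗; connection count growing ✓; GC pause time flat ✓; cache hit ratio down ✗
(C) memory leak in request path — error rate up ✓; thread count growing ✗; request latency up ✓; connection count growing ✓; GC pause time flat ✓; cache hit ratio down ✓
(D) GC pressure from oversized payloads — accounts for every observation (connection count growing via request latency up → connection count growing)
(E) DNS resolution stall — error rate up ✓; thread count growing ✗; request latency up ✓; connection count growing ✓; GC pause time flat ✓; cache hit ratio down ✓
Only (D) is consistent with every observation.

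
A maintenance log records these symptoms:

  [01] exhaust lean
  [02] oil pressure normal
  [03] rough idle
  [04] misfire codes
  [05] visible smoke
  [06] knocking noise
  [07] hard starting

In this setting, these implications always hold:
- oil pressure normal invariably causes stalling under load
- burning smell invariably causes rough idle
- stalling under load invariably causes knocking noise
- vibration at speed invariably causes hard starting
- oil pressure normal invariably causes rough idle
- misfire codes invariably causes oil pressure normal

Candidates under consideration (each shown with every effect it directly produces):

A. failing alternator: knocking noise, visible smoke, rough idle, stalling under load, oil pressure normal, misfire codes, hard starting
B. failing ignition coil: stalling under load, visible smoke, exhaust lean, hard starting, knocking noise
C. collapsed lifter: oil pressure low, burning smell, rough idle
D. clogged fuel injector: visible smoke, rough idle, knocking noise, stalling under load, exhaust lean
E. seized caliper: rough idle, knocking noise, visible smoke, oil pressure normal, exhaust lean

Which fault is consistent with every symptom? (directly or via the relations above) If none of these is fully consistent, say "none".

none

Testing each hypothesis:
(A) failing alternator — exhaust lean -; oil pressure normal +; rough idle +; misfire codes +; visible smoke +; knocking noise +; hard starting +
(B) failing ignition coil — does not account for oil pressure normal, rough idle, misfire codes
(C) collapsed lifter — fails on exhaust lean, oil pressure normal, misfire codes, visible smoke, knocking noise, hard starting (predicts oil pressure low, not oil pressure normal)
(D) clogged fuel injector — does not account for oil pressure normal, misfire codes, hard starting
(E) seized caliper — does not account for misfire codes, hard starting
No candidate is consistent with all observations.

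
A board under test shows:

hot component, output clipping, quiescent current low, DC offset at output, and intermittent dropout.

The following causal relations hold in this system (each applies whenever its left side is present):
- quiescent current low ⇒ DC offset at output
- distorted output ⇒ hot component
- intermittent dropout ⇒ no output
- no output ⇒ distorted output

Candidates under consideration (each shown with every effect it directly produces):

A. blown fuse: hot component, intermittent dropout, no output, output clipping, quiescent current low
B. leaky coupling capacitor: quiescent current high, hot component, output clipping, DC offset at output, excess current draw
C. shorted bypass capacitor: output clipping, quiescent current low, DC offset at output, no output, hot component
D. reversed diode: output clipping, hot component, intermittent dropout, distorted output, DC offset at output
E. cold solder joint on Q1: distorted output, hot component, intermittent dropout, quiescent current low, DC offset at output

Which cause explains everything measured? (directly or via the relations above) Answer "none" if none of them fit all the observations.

Testing each hypothesis:
(A) blown fuse — accounts for every observation (DC offset at output via quiescent current low → DC offset at output)
(B) leaky coupling capacitor — hot component ✓; output clipping ✓; quiescent current low ✗; DC offset at output ✓; intermittent dropout ✗
(C) shorted bypass capacitor — does not account for intermittent dropout
(D) reversed diode — hot component ✓; output clipping ✓; quiescent current low ✗; DC offset at output ✓; intermittent dropout ✓
(E) cold solder joint on Q1 — hot component ✓; output clipping ✗; quiescent current low ✓; DC offset at output ✓; intermittent dropout ✓
Only (A) is consistent with every observation.

A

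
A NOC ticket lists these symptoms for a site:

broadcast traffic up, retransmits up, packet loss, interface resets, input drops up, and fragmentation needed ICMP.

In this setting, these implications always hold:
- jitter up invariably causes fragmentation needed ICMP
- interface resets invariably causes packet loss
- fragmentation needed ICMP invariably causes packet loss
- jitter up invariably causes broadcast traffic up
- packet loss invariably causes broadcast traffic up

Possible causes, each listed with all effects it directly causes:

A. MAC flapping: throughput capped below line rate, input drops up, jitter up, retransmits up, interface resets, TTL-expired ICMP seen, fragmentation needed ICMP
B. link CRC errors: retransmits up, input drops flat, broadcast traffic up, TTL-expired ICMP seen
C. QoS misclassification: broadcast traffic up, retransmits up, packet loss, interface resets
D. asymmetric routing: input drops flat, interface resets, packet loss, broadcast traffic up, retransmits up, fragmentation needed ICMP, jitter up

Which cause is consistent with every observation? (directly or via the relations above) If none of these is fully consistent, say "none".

Checking each candidate against the observations:
(A) MAC flapping — broadcast traffic up match (through jitter up → broadcast traffic up); retransmits up match; packet loss match (through interface resets → packet loss); interface resets match; input drops up match; fragmentation needed ICMP match
(B) link CRC errors — fails on packet loss, interface resets, input drops up, fragmentation needed ICMP (predicts input drops flat, not input drops up)
(C) QoS misclassification — broadcast traffic up match; retransmits up match; packet loss match; interface resets match; input drops up miss; fragmentation needed ICMP miss
(D) asymmetric routing — broadcast traffic up match; retransmits up match; packet loss match; interface resets match; input drops up miss; fragmentation needed ICMP match
(A) alone accounts for all the evidence.

A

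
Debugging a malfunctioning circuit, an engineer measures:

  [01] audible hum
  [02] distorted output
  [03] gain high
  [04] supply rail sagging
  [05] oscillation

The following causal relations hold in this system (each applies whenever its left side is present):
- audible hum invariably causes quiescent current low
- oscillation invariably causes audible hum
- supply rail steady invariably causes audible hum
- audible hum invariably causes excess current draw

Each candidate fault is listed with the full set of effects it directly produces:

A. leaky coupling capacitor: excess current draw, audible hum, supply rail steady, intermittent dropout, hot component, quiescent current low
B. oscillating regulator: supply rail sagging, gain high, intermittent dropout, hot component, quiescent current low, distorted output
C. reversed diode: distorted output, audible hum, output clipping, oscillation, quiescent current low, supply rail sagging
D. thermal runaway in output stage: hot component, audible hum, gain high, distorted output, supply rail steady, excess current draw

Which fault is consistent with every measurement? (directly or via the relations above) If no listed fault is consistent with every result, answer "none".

none

For each candidate, compare predicted effects to what was observed:
(A) leaky coupling capacitor — fails on distorted output, gain high, supply rail sagging, oscillation (predicts supply rail steady, not supply rail sagging)
(B) oscillating regulator — audible hum NO; distorted output yes; gain high yes; supply rail sagging yes; oscillation NO
(C) reversed diode — does not account for gain high
(D) thermal runaway in output stage — fails on supply rail sagging, oscillation (predicts supply rail steady, not supply rail sagging)
Every candidate fails on at least one observation.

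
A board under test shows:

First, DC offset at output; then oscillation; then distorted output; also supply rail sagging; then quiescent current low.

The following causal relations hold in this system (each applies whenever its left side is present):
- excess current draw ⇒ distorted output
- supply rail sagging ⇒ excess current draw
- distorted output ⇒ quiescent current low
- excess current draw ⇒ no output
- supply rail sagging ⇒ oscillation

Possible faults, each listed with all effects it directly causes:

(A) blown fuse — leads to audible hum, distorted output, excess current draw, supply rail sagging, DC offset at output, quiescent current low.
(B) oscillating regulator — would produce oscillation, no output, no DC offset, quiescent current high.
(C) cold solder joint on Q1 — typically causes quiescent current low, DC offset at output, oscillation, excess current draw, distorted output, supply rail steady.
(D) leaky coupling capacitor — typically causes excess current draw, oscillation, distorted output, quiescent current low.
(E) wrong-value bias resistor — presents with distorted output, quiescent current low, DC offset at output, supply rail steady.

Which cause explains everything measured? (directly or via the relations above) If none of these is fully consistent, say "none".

For each candidate, compare predicted effects to what was observed:
(A) blown fuse — accounts for every observation (oscillation via supply rail sagging → oscillation)
(B) oscillating regulator — fails on DC offset at output, distorted output, supply rail sagging, quiescent current low (predicts no DC offset, not DC offset at output; predicts quiescent current high, not quiescent current low)
(C) cold solder joint on Q1 — DC offset at output match; oscillation match; distorted output match; supply rail sagging miss; quiescent current low match
(D) leaky coupling capacitor — DC offset at output miss; oscillation match; distorted output match; supply rail sagging miss; quiescent current low match
(E) wrong-value bias resistor — fails on oscillation, supply rail sagging (predicts supply rail steady, not supply rail sagging)
(A) is the only candidate with no mismatches.

A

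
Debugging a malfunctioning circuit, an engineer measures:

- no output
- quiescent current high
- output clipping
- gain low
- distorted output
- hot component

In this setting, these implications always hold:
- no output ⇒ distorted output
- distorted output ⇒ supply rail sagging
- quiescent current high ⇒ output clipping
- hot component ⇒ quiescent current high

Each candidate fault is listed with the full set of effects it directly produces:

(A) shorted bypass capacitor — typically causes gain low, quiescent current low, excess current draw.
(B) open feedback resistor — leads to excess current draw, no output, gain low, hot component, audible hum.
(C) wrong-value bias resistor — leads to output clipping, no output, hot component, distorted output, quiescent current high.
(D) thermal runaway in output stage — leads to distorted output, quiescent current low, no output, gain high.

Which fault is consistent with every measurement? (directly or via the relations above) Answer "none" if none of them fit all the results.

Testing each hypothesis:
(A) shorted bypass capacitor — fails on no output, quiescent current high, output clipping, distorted output, hot component (predicts quiescent current low, not quiescent current high)
(B) open feedback resistor — no output yes; quiescent current high yes (via hot component → quiescent current high); output clipping yes (via hot component → quiescent current high → output clipping); gain low yes; distorted output yes (via no output → distorted output); hot component yes
(C) wrong-value bias resistor — no output yes; quiescent current high yes; output clipping yes; gain low NO; distorted output yes; hot component yes
(D) thermal runaway in output stage — no output yes; quiescent current high NO; output clipping NO; gain low NO; distorted output yes; hot component NO
(B) is the only candidate with no mismatches.

B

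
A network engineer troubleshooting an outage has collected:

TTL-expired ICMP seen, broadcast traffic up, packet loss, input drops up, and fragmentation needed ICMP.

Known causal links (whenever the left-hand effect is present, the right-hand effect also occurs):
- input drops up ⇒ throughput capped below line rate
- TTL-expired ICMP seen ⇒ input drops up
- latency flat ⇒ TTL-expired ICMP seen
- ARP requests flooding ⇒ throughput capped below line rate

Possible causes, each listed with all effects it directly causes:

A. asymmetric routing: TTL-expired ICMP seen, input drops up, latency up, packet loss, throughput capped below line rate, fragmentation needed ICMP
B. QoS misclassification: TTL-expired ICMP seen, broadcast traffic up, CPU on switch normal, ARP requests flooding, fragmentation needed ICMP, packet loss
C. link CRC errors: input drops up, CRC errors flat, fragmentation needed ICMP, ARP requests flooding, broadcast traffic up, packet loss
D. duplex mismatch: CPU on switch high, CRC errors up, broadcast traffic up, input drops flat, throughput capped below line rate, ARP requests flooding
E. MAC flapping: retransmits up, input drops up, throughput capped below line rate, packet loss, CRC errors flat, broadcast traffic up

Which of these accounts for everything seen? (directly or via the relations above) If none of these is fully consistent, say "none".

Checking each candidate against the observations:
(A) asymmetric routing — TTL-expired ICMP seen +; broadcast traffic up -; packet loss +; input drops up +; fragmentation needed ICMP +
(B) QoS misclassification — TTL-expired ICMP seen +; broadcast traffic up +; packet loss +; input drops up + (by TTL-expired ICMP seen → input drops up); fragmentation needed ICMP +
(C) link CRC errors — TTL-expired ICMP seen -; broadcast traffic up +; packet loss +; input drops up +; fragmentation needed ICMP +
(D) duplex mismatch — TTL-expired ICMP seen -; broadcast traffic up +; packet loss -; input drops up -; fragmentation needed ICMP -
(E) MAC flapping — TTL-expired ICMP seen -; broadcast traffic up +; packet loss +; input drops up +; fragmentation needed ICMP -
(B) alone accounts for all the evidence.

B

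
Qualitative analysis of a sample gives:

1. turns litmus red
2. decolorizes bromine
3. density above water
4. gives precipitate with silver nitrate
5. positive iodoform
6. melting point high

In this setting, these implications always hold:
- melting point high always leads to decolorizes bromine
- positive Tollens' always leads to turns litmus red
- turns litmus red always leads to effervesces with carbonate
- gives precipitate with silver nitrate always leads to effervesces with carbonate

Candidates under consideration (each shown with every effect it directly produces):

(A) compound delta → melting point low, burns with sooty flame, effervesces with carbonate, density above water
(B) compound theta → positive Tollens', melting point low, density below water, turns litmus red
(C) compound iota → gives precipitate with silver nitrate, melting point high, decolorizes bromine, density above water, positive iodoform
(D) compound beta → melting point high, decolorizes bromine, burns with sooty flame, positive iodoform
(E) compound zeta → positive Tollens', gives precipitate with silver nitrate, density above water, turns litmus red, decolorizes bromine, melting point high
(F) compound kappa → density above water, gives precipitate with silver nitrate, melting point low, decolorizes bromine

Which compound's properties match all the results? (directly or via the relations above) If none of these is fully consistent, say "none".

none

Testing each hypothesis:
(A) compound delta — turns litmus red ✗; decolorizes bromine ✗; density above water ✓; gives precipitate with silver nitrate ✗; positive iodoform ✗; melting point high ✗
(B) compound theta — fails on decolorizes bromine, density above water, gives precipitate with silver nitrate, positive iodoform, melting point high (predicts density below water, not density above water; predicts melting point low, not melting point high)
(C) compound iota — turns litmus red ✗; decolorizes bromine ✓; density above water ✓; gives precipitate with silver nitrate ✓; positive iodoform ✓; melting point high ✓
(D) compound beta — turns litmus red ✗; decolorizes bromine ✓; density above water ✗; gives precipitate with silver nitrate ✗; positive iodoform ✓; melting point high ✓
(E) compound zeta — turns litmus red ✓; decolorizes bromine ✓; density above water ✓; gives precipitate with silver nitrate ✓; positive iodoform ✗; melting point high ✓
(F) compound kappa — turns litmus red ✗; decolorizes bromine ✓; density above water ✓; gives precipitate with silver nitrate ✓; positive iodoform ✗; melting point high ✗
None of the listed candidates fits everything.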